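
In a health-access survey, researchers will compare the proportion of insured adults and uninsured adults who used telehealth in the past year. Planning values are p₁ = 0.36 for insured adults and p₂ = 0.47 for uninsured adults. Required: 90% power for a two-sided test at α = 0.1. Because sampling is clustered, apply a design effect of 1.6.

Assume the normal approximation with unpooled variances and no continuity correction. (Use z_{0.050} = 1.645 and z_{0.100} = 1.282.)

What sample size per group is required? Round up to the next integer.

n = (z_{α/2} + z_β)² · [p₁(1−p₁) + p₂(1−p₂)] / (p₁ − p₂)²
  = (1.645 + 1.282)² · (0.36·0.64 + 0.47·0.53) / (-0.11)²
  = (2.927)² · (0.2304 + 0.2491) / 0.0121
  = 8.5673 · 0.4795 / 0.0121
  = 339.51
Design effect: 1.6 × 339.51 = 543.21.
Round up → n = 544 per group.

n = 544 per group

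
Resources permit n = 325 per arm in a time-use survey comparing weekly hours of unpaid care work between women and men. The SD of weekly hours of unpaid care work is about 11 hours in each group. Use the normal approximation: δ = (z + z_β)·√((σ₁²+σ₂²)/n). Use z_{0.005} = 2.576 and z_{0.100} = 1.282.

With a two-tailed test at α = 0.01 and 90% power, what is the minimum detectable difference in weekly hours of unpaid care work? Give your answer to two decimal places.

δ = (z_{α/2} + z_β) · √((σ₁²+σ₂²)/n)
  = (2.576 + 1.282) · √(242/325)
  = 3.858 · √0.74462
  = 3.858 · 0.8629
  = 3.3291

Minimum detectable difference ≈ 3.33 hours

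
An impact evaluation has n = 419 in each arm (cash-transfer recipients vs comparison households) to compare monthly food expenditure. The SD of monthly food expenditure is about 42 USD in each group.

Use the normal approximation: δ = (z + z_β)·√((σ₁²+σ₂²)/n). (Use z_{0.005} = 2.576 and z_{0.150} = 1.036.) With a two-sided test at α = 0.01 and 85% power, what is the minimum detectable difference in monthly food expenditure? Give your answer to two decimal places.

δ = (z_{α/2} + z_β) · √((σ₁²+σ₂²)/n)
  = (2.576 + 1.036) · √(3528/419)
  = 3.612 · √8.42
  = 3.612 · 2.9017
  = 10.4811

Minimum detectable difference ≈ 10.48 USD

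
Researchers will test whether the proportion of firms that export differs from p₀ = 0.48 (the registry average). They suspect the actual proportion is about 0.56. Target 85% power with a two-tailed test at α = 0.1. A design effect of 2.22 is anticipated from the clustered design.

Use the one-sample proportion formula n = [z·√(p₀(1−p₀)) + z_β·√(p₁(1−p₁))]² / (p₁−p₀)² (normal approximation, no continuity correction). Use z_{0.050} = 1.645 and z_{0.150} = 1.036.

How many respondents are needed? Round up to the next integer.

n = [z_{α/2}·√(p₀q₀) + z_β·√(p₁q₁)]² / (p₁ − p₀)²
  = [1.645·√(0.48·0.52) + 1.036·√(0.56·0.44)]² / (0.08)²
  = [1.645·0.4996 + 1.036·0.4964]² / 0.0064
  = [1.3361]² / 0.0064
  = 278.93
Design effect: 2.22 × 278.93 = 619.23.
Round up → n = 620.

n = 620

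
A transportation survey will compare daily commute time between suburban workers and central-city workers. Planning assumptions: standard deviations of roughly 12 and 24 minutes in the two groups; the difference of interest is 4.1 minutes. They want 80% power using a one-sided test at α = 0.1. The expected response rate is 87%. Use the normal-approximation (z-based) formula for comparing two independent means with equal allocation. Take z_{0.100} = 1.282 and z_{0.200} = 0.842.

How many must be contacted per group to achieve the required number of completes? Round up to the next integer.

n = (z_α + z_β)² · (σ₁² + σ₂²) / δ²
  = (1.282 + 0.842)² · (12² + 24² = 720) / 4.1²
  = 4.5114 · 720 / 16.81
  = 193.23
Adjust for 87% response: 193.23 / 0.87 = 222.10.
Round up → n = 223 per group.

n = 223 per group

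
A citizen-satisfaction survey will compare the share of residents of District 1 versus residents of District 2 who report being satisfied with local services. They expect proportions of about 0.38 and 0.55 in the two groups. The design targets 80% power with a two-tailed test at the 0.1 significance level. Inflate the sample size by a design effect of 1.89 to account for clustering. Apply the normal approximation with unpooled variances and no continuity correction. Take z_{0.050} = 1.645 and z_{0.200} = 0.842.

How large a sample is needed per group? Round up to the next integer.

n = (z_{α/2} + z_β)² · [p₁(1−p₁) + p₂(1−p₂)] / (p₁ − p₂)²
  = (1.645 + 0.842)² · (0.38·0.62 + 0.55·0.45) / (-0.17)²
  = (2.487)² · (0.2356 + 0.2475) / 0.0289
  = 6.1852 · 0.4831 / 0.0289
  = 103.39
Design effect: 1.89 × 103.39 = 195.41.
Round up → n = 196 per group.

n = 196 per group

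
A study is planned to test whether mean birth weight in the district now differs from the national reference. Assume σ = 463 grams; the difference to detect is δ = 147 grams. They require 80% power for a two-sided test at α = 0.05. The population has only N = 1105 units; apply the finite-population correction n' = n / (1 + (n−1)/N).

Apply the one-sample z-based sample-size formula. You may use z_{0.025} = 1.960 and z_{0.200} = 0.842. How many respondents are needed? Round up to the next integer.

n = (z_{α/2} + z_β)² · σ² / δ²
  = (1.960 + 0.842)² · 463² / 147²
  = 7.8512 · 214369 / 21609
  = 77.89
Finite-population correction (N = 1105): 77.89 / (1 + (77.89 − 1)/1105) = 72.82.
Round up → n = 73.

n = 73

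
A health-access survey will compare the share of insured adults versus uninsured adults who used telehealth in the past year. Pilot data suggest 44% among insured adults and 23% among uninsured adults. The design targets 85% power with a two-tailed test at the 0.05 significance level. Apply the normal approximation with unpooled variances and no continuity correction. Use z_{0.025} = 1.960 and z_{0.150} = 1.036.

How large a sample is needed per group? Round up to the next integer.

n = (z_{α/2} + z_β)² · [p₁(1−p₁) + p₂(1−p₂)] / (p₁ − p₂)²
  = (1.960 + 1.036)² · (0.44·0.56 + 0.23·0.77) / (0.21)²
  = (2.996)² · (0.2464 + 0.1771) / 0.0441
  = 8.9760 · 0.4235 / 0.0441
  = 86.20
Round up → n = 87 per group.

n = 87 per group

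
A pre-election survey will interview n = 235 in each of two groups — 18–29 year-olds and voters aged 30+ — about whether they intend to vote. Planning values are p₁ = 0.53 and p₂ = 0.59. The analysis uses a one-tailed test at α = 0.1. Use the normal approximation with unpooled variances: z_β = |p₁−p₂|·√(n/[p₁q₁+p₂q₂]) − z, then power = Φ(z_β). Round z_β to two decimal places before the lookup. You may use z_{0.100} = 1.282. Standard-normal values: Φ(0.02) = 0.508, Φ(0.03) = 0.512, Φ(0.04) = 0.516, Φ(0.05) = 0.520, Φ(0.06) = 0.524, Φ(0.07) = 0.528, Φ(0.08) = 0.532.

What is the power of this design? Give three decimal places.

z_β = |p₁−p₂|·√(n/[p₁q₁+p₂q₂]) − z_α
    = 0.06 · √(235/0.4910) − 1.282
    = 0.06 · 21.8773 − 1.282
    = 1.3126 − 1.282 = 0.0306 → 0.03
Power = Φ(0.03) = 0.512.

Power ≈ 0.512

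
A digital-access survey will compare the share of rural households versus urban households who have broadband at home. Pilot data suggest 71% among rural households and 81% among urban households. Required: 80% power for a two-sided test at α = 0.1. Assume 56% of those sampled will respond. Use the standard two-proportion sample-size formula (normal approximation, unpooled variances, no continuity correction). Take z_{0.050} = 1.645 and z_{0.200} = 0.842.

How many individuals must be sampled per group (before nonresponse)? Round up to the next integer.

n = 398 per group

n = (z_{α/2} + z_β)² · [p₁(1−p₁) + p₂(1−p₂)] / (p₁ − p₂)²
  = (1.645 + 0.842)² · (0.71·0.29 + 0.81·0.19) / (-0.10)²
  = (2.487)² · (0.2059 + 0.1539) / 0.0100
  = 6.1852 · 0.3598 / 0.0100
  = 222.54
Adjust for 56% response: 222.54 / 0.56 = 397.40.
Round up → n = 398 per group.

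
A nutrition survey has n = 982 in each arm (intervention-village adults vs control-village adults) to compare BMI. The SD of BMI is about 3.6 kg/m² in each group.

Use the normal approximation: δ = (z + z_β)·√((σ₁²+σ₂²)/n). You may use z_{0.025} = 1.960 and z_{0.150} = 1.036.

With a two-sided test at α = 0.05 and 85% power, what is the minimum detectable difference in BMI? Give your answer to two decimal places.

δ = (z_{α/2} + z_β) · √((σ₁²+σ₂²)/n)
  = (1.960 + 1.036) · √(25.92/982)
  = 2.996 · √0.0264
  = 2.996 · 0.1625
  = 0.4867

Minimum detectable difference ≈ 0.49 kg/m²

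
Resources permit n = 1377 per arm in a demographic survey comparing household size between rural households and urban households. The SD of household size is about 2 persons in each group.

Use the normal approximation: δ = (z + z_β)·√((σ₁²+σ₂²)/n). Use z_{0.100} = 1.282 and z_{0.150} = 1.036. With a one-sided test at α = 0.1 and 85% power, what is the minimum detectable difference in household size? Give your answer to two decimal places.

δ = (z_α + z_β) · √((σ₁²+σ₂²)/n)
  = (1.282 + 1.036) · √(8/1377)
  = 2.318 · √0.00581
  = 2.318 · 0.0762
  = 0.1767

Minimum detectable difference ≈ 0.18 persons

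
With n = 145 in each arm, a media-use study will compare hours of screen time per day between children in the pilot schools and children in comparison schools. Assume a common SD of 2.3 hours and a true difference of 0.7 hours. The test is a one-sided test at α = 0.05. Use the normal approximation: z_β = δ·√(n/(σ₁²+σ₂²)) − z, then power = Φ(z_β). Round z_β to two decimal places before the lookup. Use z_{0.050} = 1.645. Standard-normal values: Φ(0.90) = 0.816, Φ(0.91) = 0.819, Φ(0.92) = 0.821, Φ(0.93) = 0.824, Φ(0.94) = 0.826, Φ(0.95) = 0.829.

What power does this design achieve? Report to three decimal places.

z_β = δ·√(n/(σ₁²+σ₂²)) − z_α
    = 0.7 · √(145/10.58) − 1.645
    = 0.7 · 3.70204 − 1.645
    = 2.5914 − 1.645 = 0.9464 → 0.95
Power = Φ(0.95) = 0.829.

Power ≈ 0.829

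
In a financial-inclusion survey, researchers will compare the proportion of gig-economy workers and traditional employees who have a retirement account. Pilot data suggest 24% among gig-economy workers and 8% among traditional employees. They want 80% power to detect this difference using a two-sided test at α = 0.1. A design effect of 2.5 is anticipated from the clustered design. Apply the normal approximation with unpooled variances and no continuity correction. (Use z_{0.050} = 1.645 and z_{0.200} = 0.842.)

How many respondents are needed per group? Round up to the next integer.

n = 155 per group

n = (z_{α/2} + z_β)² · [p₁(1−p₁) + p₂(1−p₂)] / (p₁ − p₂)²
  = (1.645 + 0.842)² · (0.24·0.76 + 0.08·0.92) / (0.16)²
  = (2.487)² · (0.1824 + 0.0736) / 0.0256
  = 6.1852 · 0.2560 / 0.0256
  = 61.85
Design effect: 2.5 × 61.85 = 154.63.
Round up → n = 155 per group.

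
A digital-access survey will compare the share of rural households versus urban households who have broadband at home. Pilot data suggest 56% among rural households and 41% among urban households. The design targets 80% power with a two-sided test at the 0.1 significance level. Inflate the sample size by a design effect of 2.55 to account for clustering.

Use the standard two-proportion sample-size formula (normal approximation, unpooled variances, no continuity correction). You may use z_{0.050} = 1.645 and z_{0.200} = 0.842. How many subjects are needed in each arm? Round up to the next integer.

n = (z_{α/2} + z_β)² · [p₁(1−p₁) + p₂(1−p₂)] / (p₁ − p₂)²
  = (1.645 + 0.842)² · (0.56·0.44 + 0.41·0.59) / (0.15)²
  = (2.487)² · (0.2464 + 0.2419) / 0.0225
  = 6.1852 · 0.4883 / 0.0225
  = 134.23
Design effect: 2.55 × 134.23 = 342.29.
Round up → n = 343 per group.

n = 343 per group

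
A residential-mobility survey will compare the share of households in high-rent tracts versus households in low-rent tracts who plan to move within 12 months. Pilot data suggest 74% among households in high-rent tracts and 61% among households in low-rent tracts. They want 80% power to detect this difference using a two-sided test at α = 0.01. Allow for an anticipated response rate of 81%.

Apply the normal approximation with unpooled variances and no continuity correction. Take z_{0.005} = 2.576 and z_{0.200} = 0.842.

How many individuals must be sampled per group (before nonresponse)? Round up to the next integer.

n = (z_{α/2} + z_β)² · [p₁(1−p₁) + p₂(1−p₂)] / (p₁ − p₂)²
  = (2.576 + 0.842)² · (0.74·0.26 + 0.61·0.39) / (0.13)²
  = (3.418)² · (0.1924 + 0.2379) / 0.0169
  = 11.6827 · 0.4303 / 0.0169
  = 297.46
Adjust for 81% response: 297.46 / 0.81 = 367.23.
Round up → n = 368 per group.

n = 368 per group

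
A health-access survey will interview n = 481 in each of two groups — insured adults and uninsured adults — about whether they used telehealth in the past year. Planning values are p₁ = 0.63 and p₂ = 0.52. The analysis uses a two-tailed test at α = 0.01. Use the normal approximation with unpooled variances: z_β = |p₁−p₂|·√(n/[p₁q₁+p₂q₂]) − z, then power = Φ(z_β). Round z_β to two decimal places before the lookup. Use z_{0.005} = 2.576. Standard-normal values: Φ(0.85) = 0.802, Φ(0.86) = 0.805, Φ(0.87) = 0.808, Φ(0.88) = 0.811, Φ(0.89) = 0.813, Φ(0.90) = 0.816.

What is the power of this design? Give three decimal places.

z_β = |p₁−p₂|·√(n/[p₁q₁+p₂q₂]) − z_{α/2}
    = 0.11 · √(481/0.4827) − 2.576
    = 0.11 · 31.5670 − 2.576
    = 3.4724 − 2.576 = 0.8964 → 0.90
Power = Φ(0.90) = 0.816.

Power ≈ 0.816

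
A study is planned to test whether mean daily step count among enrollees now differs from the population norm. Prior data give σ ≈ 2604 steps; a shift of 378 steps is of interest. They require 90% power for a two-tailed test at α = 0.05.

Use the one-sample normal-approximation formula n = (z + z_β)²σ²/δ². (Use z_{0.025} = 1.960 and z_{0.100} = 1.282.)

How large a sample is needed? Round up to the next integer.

n = (z_{α/2} + z_β)² · σ² / δ²
  = (1.960 + 1.282)² · 2604² / 378²
  = 10.5106 · 6780816 / 142884
  = 498.80
Round up → n = 499.

n = 499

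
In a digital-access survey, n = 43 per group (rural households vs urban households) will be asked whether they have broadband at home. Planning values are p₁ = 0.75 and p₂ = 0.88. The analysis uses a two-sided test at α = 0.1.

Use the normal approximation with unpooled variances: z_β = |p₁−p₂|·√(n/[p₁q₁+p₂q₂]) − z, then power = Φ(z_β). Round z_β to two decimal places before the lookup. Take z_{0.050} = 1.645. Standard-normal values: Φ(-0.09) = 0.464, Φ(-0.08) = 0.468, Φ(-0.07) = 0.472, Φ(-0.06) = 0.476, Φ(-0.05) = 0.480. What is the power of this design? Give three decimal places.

Power ≈ 0.472

z_β = |p₁−p₂|·√(n/[p₁q₁+p₂q₂]) − z_{α/2}
    = 0.13 · √(43/0.2931) − 1.645
    = 0.13 · 12.1123 − 1.645
    = 1.5746 − 1.645 = -0.0704 → -0.07
Power = Φ(-0.07) = 0.472.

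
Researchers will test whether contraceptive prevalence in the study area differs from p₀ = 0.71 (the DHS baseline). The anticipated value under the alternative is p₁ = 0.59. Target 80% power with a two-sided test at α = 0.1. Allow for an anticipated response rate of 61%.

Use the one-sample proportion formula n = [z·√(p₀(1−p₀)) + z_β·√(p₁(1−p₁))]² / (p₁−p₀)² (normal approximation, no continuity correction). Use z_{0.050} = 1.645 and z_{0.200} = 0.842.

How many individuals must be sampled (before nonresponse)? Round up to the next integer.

n = 154

n = [z_{α/2}·√(p₀q₀) + z_β·√(p₁q₁)]² / (p₁ − p₀)²
  = [1.645·√(0.71·0.29) + 0.842·√(0.59·0.41)]² / (-0.12)²
  = [1.645·0.4538 + 0.842·0.4918]² / 0.0144
  = [1.1606]² / 0.0144
  = 93.54
Adjust for 61% response: 93.54 / 0.61 = 153.34.
Round up → n = 154.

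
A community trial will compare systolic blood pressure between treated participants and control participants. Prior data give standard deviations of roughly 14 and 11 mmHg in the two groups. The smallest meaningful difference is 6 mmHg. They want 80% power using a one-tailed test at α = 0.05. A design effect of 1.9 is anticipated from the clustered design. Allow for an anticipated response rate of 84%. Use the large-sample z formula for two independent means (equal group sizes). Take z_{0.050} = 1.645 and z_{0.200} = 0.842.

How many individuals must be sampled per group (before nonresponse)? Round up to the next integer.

n = 124 per group

n = (z_α + z_β)² · (σ₁² + σ₂²) / δ²
  = (1.645 + 0.842)² · (14² + 11² = 317) / 6²
  = 6.1852 · 317 / 36
  = 54.46
Design effect: 1.9 × 54.46 = 103.48.
Adjust for 84% response: 103.48 / 0.84 = 123.19.
Round up → n = 124 per group.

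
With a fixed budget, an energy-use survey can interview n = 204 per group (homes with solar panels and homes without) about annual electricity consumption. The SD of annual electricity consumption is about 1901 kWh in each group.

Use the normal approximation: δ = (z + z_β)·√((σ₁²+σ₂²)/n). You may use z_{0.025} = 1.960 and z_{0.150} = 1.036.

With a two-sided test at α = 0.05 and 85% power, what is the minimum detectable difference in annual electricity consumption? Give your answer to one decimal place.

δ = (z_{α/2} + z_β) · √((σ₁²+σ₂²)/n)
  = (1.960 + 1.036) · √(7227602/204)
  = 2.996 · √35429.4
  = 2.996 · 188.2270
  = 563.9282

Minimum detectable difference ≈ 563.9 kWh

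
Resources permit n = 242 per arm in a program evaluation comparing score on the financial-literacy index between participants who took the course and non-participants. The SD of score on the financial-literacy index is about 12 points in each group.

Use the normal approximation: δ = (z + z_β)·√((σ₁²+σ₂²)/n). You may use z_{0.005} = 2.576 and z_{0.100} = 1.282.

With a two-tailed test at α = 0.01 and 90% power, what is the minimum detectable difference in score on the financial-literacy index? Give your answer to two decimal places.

δ = (z_{α/2} + z_β) · √((σ₁²+σ₂²)/n)
  = (2.576 + 1.282) · √(288/242)
  = 3.858 · √1.1901
  = 3.858 · 1.0909
  = 4.2087

Minimum detectable difference ≈ 4.21 points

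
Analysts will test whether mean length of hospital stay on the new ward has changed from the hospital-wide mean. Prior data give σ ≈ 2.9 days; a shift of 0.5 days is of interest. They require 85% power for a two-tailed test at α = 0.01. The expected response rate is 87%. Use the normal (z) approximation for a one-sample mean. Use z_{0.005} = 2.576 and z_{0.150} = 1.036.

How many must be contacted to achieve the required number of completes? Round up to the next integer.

n = (z_{α/2} + z_β)² · σ² / δ²
  = (2.576 + 1.036)² · 2.9² / 0.5²
  = 13.0465 · 8.41 / 0.25
  = 438.89
Adjust for 87% response: 438.89 / 0.87 = 504.47.
Round up → n = 505.

n = 505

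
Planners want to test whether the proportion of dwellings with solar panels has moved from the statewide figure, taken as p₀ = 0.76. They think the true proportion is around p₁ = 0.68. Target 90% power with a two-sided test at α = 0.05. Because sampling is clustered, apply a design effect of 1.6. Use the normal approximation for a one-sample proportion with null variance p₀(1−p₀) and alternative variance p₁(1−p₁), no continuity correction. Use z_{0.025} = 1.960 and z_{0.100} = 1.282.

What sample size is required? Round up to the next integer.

n = [z_{α/2}·√(p₀q₀) + z_β·√(p₁q₁)]² / (p₁ − p₀)²
  = [1.960·√(0.76·0.24) + 1.282·√(0.68·0.32)]² / (-0.08)²
  = [1.960·0.4271 + 1.282·0.4665]² / 0.0064
  = [1.4351]² / 0.0064
  = 321.80
Design effect: 1.6 × 321.80 = 514.88.
Round up → n = 515.

n = 515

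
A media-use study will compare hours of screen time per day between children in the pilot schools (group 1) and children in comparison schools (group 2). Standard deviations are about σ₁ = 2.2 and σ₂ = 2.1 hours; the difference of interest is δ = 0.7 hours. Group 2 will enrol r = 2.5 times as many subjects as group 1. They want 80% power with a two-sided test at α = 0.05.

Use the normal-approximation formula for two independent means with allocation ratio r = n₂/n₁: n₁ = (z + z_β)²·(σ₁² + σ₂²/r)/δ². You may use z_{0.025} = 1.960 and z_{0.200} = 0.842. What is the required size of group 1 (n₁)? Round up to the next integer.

n₁ = (z_{α/2} + z_β)² · (σ₁² + σ₂²/r) / δ²
   = (1.960 + 0.842)² · (2.2² + 2.1²/2.5) / 0.7²
   = 7.8512 · (4.84 + 1.764) / 0.49
   = 7.8512 · 6.604 / 0.49
   = 105.82
Round up → n₁ = 106; n₂ = r·n₁ = 2.5 × 106 = 265.

n₁ = 106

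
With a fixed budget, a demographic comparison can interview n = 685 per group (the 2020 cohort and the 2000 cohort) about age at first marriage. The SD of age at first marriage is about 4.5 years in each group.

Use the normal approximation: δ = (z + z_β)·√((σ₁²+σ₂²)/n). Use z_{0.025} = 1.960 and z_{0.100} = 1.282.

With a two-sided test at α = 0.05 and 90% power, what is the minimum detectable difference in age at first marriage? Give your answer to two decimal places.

Minimum detectable difference ≈ 0.79 years

δ = (z_{α/2} + z_β) · √((σ₁²+σ₂²)/n)
  = (1.960 + 1.282) · √(40.5/685)
  = 3.242 · √0.05912
  = 3.242 · 0.2432
  = 0.7883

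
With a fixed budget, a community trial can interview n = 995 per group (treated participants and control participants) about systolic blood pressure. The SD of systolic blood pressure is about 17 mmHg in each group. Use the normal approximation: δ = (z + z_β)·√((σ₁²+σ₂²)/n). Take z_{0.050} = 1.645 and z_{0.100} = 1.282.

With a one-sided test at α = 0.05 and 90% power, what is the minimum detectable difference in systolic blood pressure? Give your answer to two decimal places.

Minimum detectable difference ≈ 2.23 mmHg

δ = (z_α + z_β) · √((σ₁²+σ₂²)/n)
  = (1.645 + 1.282) · √(578/995)
  = 2.927 · √0.5809
  = 2.927 · 0.7622
  = 2.2309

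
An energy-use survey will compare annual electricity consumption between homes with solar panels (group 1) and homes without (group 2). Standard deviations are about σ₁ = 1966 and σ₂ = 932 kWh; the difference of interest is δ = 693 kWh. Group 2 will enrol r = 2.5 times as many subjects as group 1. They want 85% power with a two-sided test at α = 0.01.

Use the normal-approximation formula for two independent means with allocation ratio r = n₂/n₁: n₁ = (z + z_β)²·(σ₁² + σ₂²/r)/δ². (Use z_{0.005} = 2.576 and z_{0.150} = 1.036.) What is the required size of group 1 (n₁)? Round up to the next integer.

n₁ = (z_{α/2} + z_β)² · (σ₁² + σ₂²/r) / δ²
   = (2.576 + 1.036)² · (1966² + 932²/2.5) / 693²
   = 13.0465 · (3865156 + 347449.6) / 480249
   = 13.0465 · 4212605.6 / 480249
   = 114.44
Round up → n₁ = 115; n₂ = r·n₁ = 2.5 × 115 = 288.

n₁ = 115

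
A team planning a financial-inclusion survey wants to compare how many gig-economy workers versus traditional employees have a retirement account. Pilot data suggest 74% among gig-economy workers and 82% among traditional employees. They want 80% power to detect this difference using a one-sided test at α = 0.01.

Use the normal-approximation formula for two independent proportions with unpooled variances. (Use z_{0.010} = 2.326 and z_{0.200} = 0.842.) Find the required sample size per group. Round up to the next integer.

n = (z_α + z_β)² · [p₁(1−p₁) + p₂(1−p₂)] / (p₁ − p₂)²
  = (2.326 + 0.842)² · (0.74·0.26 + 0.82·0.18) / (-0.08)²
  = (3.168)² · (0.1924 + 0.1476) / 0.0064
  = 10.0362 · 0.3400 / 0.0064
  = 533.17
Round up → n = 534 per group.

n = 534 per group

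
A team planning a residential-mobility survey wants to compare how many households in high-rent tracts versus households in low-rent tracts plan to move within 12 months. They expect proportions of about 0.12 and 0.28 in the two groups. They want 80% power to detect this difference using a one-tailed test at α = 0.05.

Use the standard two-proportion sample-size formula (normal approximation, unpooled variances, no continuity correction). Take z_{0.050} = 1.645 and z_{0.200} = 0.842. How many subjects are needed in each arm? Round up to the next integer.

n = (z_α + z_β)² · [p₁(1−p₁) + p₂(1−p₂)] / (p₁ − p₂)²
  = (1.645 + 0.842)² · (0.12·0.88 + 0.28·0.72) / (-0.16)²
  = (2.487)² · (0.1056 + 0.2016) / 0.0256
  = 6.1852 · 0.3072 / 0.0256
  = 74.22
Round up → n = 75 per group.

n = 75 per group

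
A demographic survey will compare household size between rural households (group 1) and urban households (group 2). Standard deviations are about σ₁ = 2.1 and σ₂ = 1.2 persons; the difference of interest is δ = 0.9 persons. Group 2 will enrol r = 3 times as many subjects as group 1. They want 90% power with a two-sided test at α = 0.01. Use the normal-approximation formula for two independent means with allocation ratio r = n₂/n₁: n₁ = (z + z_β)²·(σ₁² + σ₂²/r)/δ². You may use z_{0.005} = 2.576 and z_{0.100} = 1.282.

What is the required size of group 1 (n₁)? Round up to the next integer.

n₁ = 90

n₁ = (z_{α/2} + z_β)² · (σ₁² + σ₂²/r) / δ²
   = (2.576 + 1.282)² · (2.1² + 1.2²/3) / 0.9²
   = 14.8842 · (4.41 + 0.48) / 0.81
   = 14.8842 · 4.89 / 0.81
   = 89.86
Round up → n₁ = 90; n₂ = r·n₁ = 3 × 90 = 270.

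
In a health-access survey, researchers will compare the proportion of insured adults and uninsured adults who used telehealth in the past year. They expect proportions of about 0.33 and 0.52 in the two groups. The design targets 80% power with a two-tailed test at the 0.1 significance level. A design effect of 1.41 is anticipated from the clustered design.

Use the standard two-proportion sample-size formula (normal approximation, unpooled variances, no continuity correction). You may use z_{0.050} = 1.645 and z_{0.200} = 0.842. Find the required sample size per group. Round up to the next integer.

n = (z_{α/2} + z_β)² · [p₁(1−p₁) + p₂(1−p₂)] / (p₁ − p₂)²
  = (1.645 + 0.842)² · (0.33·0.67 + 0.52·0.48) / (-0.19)²
  = (2.487)² · (0.2211 + 0.2496) / 0.0361
  = 6.1852 · 0.4707 / 0.0361
  = 80.65
Design effect: 1.41 × 80.65 = 113.71.
Round up → n = 114 per group.

n = 114 per group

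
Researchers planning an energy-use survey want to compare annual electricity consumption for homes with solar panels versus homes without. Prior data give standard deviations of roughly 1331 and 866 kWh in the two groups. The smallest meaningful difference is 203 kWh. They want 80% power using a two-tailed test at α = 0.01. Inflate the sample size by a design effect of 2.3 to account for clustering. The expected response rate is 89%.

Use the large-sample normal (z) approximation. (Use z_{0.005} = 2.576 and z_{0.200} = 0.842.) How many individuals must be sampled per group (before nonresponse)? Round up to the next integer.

n = (z_{α/2} + z_β)² · (σ₁² + σ₂²) / δ²
  = (2.576 + 0.842)² · (1331² + 866² = 2521517) / 203²
  = 11.6827 · 2521517 / 41209
  = 714.85
Design effect: 2.3 × 714.85 = 1644.15.
Adjust for 89% response: 1644.15 / 0.89 = 1847.36.
Round up → n = 1848 per group.

n = 1848 per group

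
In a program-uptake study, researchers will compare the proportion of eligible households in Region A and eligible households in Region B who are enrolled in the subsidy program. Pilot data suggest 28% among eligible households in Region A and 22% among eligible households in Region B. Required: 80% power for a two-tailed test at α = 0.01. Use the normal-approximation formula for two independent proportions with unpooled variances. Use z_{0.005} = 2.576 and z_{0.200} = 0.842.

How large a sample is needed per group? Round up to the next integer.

n = 1212 per group

n = (z_{α/2} + z_β)² · [p₁(1−p₁) + p₂(1−p₂)] / (p₁ − p₂)²
  = (2.576 + 0.842)² · (0.28·0.72 + 0.22·0.78) / (0.06)²
  = (3.418)² · (0.2016 + 0.1716) / 0.0036
  = 11.6827 · 0.3732 / 0.0036
  = 1211.11
Round up → n = 1212 per group.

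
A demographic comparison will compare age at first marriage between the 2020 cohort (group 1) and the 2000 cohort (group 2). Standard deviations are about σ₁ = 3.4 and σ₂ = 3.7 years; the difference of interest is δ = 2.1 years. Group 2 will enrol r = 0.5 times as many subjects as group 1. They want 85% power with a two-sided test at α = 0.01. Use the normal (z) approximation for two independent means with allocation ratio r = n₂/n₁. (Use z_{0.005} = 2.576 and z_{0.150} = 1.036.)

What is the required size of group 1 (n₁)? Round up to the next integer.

n₁ = 116

n₁ = (z_{α/2} + z_β)² · (σ₁² + σ₂²/r) / δ²
   = (2.576 + 1.036)² · (3.4² + 3.7²/0.5) / 2.1²
   = 13.0465 · (11.56 + 27.38) / 4.41
   = 13.0465 · 38.94 / 4.41
   = 115.20
Round up → n₁ = 116; n₂ = r·n₁ = 0.5 × 116 = 58.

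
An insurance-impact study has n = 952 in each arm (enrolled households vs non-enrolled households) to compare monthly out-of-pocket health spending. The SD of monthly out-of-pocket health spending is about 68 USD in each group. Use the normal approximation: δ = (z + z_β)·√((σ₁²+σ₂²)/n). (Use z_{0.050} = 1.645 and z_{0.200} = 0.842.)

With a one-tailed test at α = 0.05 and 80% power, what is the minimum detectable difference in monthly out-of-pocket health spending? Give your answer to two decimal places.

δ = (z_α + z_β) · √((σ₁²+σ₂²)/n)
  = (1.645 + 0.842) · √(9248/952)
  = 2.487 · √9.7143
  = 2.487 · 3.1168
  = 7.7514

Minimum detectable difference ≈ 7.75 USD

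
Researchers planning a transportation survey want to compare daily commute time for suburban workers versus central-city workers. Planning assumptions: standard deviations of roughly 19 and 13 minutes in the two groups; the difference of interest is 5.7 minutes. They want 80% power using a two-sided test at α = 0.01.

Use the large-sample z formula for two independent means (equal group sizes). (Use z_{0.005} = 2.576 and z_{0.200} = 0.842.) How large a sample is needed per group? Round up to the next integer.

n = (z_{α/2} + z_β)² · (σ₁² + σ₂²) / δ²
  = (2.576 + 0.842)² · (19² + 13² = 530) / 5.7²
  = 11.6827 · 530 / 32.49
  = 190.58
Round up → n = 191 per group.

n = 191 per group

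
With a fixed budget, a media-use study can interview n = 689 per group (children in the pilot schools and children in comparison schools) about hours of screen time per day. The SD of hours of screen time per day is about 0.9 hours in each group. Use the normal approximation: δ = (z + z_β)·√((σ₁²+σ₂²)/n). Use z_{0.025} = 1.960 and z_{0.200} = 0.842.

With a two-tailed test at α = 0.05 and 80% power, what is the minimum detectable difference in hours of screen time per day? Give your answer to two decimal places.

δ = (z_{α/2} + z_β) · √((σ₁²+σ₂²)/n)
  = (1.960 + 0.842) · √(1.62/689)
  = 2.802 · √0.00235
  = 2.802 · 0.0485
  = 0.1359

Minimum detectable difference ≈ 0.14 hours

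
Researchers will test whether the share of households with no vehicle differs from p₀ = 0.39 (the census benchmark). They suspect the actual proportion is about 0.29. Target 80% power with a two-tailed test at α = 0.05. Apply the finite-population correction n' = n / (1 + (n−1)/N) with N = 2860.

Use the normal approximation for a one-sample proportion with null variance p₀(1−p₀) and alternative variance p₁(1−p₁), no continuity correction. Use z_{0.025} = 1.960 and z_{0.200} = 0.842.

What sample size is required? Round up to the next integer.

n = [z_{α/2}·√(p₀q₀) + z_β·√(p₁q₁)]² / (p₁ − p₀)²
  = [1.960·√(0.39·0.61) + 0.842·√(0.29·0.71)]² / (-0.10)²
  = [1.960·0.4877 + 0.842·0.4538]² / 0.0100
  = [1.3381]² / 0.0100
  = 179.04
Finite-population correction (N = 2860): 179.04 / (1 + (179.04 − 1)/2860) = 168.55.
Round up → n = 169.

n = 169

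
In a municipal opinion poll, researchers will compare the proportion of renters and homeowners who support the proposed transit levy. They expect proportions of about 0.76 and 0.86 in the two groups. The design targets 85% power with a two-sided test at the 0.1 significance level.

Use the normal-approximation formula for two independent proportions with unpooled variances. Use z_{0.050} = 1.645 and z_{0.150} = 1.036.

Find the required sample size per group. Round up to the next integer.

n = (z_{α/2} + z_β)² · [p₁(1−p₁) + p₂(1−p₂)] / (p₁ − p₂)²
  = (1.645 + 1.036)² · (0.76·0.24 + 0.86·0.14) / (-0.10)²
  = (2.681)² · (0.1824 + 0.1204) / 0.0100
  = 7.1878 · 0.3028 / 0.0100
  = 217.65
Round up → n = 218 per group.

n = 218 per group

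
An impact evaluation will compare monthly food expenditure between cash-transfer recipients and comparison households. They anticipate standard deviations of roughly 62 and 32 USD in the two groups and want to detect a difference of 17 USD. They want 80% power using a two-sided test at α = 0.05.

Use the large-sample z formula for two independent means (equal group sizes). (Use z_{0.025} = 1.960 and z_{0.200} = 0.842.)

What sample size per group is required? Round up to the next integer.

n = 133 per group

n = (z_{α/2} + z_β)² · (σ₁² + σ₂²) / δ²
  = (1.960 + 0.842)² · (62² + 32² = 4868) / 17²
  = 7.8512 · 4868 / 289
  = 132.25
Round up → n = 133 per group.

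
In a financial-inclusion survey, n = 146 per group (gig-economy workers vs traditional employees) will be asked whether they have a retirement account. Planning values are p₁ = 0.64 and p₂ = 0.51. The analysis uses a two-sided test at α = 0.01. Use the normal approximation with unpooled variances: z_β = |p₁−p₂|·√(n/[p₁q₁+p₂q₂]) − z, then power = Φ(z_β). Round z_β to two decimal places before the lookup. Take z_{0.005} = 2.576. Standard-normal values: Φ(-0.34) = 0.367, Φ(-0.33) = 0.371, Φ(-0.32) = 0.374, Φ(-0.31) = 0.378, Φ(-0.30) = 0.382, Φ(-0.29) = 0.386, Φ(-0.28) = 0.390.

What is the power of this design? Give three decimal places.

z_β = |p₁−p₂|·√(n/[p₁q₁+p₂q₂]) − z_{α/2}
    = 0.13 · √(146/0.4803) − 2.576
    = 0.13 · 17.4349 − 2.576
    = 2.2665 − 2.576 = -0.3095 → -0.31
Power = Φ(-0.31) = 0.378.

Power ≈ 0.378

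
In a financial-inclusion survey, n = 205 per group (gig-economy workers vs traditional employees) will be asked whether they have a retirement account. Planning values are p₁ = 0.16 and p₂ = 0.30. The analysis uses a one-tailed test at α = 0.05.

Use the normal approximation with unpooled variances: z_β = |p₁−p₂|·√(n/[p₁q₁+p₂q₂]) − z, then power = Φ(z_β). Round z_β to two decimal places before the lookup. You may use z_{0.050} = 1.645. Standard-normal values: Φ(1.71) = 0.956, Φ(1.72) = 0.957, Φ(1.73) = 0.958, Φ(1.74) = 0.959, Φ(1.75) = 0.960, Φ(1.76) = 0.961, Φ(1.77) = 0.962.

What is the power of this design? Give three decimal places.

Power ≈ 0.962

z_β = |p₁−p₂|·√(n/[p₁q₁+p₂q₂]) − z_α
    = 0.14 · √(205/0.3444) − 1.645
    = 0.14 · 24.3975 − 1.645
    = 3.4157 − 1.645 = 1.7707 → 1.77
Power = Φ(1.77) = 0.962.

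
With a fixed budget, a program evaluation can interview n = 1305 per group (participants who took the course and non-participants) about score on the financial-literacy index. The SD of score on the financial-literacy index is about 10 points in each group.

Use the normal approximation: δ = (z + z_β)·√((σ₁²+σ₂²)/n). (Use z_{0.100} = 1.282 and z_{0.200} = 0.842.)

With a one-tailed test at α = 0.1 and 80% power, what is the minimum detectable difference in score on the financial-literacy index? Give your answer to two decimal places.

Minimum detectable difference ≈ 0.83 points

δ = (z_α + z_β) · √((σ₁²+σ₂²)/n)
  = (1.282 + 0.842) · √(200/1305)
  = 2.124 · √0.15326
  = 2.124 · 0.3915
  = 0.8315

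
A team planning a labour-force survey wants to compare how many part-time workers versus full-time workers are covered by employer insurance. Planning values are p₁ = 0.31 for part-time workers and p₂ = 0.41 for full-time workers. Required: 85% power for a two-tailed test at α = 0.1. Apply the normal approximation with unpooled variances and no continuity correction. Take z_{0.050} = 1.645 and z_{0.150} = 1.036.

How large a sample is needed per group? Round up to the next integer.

n = 328 per group

n = (z_{α/2} + z_β)² · [p₁(1−p₁) + p₂(1−p₂)] / (p₁ − p₂)²
  = (1.645 + 1.036)² · (0.31·0.69 + 0.41·0.59) / (-0.10)²
  = (2.681)² · (0.2139 + 0.2419) / 0.0100
  = 7.1878 · 0.4558 / 0.0100
  = 327.62
Round up → n = 328 per group.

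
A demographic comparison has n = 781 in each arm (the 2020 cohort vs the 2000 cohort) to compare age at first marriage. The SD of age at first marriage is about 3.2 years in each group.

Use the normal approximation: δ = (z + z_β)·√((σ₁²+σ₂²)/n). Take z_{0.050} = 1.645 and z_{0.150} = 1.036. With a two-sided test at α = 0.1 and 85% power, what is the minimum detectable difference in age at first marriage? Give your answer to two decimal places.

Minimum detectable difference ≈ 0.43 years

δ = (z_{α/2} + z_β) · √((σ₁²+σ₂²)/n)
  = (1.645 + 1.036) · √(20.48/781)
  = 2.681 · √0.02622
  = 2.681 · 0.1619
  = 0.4341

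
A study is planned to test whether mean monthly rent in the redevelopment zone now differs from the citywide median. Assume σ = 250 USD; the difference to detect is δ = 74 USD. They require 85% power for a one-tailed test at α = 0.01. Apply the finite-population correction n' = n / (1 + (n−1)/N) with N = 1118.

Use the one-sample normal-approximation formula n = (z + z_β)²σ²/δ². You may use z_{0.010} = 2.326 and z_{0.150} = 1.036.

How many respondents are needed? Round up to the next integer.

n = (z_α + z_β)² · σ² / δ²
  = (2.326 + 1.036)² · 250² / 74²
  = 11.3030 · 62500 / 5476
  = 129.01
Finite-population correction (N = 1118): 129.01 / (1 + (129.01 − 1)/1118) = 115.75.
Round up → n = 116.

n = 116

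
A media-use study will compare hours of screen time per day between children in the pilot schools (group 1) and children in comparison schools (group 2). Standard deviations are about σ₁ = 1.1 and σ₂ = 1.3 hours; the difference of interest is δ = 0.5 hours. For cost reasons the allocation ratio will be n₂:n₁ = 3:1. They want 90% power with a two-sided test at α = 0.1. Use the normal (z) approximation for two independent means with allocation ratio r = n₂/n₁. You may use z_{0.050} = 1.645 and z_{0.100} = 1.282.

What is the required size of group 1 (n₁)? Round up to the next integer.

n₁ = (z_{α/2} + z_β)² · (σ₁² + σ₂²/r) / δ²
   = (1.645 + 1.282)² · (1.1² + 1.3²/3) / 0.5²
   = 8.5673 · (1.21 + 0.56333) / 0.25
   = 8.5673 · 1.7733 / 0.25
   = 60.77
Round up → n₁ = 61; n₂ = r·n₁ = 3 × 61 = 183.

n₁ = 61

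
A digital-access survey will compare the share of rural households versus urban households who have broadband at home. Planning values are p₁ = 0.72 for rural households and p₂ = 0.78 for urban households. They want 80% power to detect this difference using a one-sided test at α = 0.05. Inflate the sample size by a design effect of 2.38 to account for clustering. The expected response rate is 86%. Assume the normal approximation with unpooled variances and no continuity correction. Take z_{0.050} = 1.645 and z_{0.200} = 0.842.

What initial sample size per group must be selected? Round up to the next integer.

n = (z_α + z_β)² · [p₁(1−p₁) + p₂(1−p₂)] / (p₁ − p₂)²
  = (1.645 + 0.842)² · (0.72·0.28 + 0.78·0.22) / (-0.06)²
  = (2.487)² · (0.2016 + 0.1716) / 0.0036
  = 6.1852 · 0.3732 / 0.0036
  = 641.20
Design effect: 2.38 × 641.20 = 1526.05.
Adjust for 86% response: 1526.05 / 0.86 = 1774.47.
Round up → n = 1775 per group.

n = 1775 per group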